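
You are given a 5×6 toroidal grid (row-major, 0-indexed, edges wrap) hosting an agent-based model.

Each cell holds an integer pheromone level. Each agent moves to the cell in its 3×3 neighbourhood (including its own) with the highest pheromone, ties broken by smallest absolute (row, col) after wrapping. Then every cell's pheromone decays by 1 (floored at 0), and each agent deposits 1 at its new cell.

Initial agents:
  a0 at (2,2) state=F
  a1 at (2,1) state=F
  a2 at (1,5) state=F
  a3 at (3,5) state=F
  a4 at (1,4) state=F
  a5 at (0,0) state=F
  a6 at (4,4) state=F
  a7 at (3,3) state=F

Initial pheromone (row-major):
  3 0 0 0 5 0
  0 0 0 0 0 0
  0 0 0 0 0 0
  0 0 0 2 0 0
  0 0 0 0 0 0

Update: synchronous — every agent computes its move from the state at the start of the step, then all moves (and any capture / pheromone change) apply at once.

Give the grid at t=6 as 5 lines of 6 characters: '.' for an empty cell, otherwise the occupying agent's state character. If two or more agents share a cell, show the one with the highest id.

F...F.
......
......
...F..
......

t=1: a0@(3,3) a1@(1,0) a2@(0,4) a3@(2,0) a4@(0,4) a5@(0,0) a6@(0,4) a7@(3,3) | pheromone: 3 0 0 0 7 0 / 1 0 0 0 0 0 / 1 0 0 0 0 0 / 0 0 0 3 0 0 / 0 0 0 0 0 0
t=2: a0@(3,3) a1@(0,0) a2@(0,4) a3@(1,0) a4@(0,4) a5@(0,0) a6@(0,4) a7@(3,3) | pheromone: 4 0 0 0 9 0 / 1 0 0 0 0 0 / 0 0 0 0 0 0 / 0 0 0 4 0 0 / 0 0 0 0 0 0
t=3: a0@(3,3) a1@(0,0) a2@(0,4) a3@(0,0) a4@(0,4) a5@(0,0) a6@(0,4) a7@(3,3) | pheromone: 6 0 0 0 11 0 / 0 0 0 0 0 0 / 0 0 0 0 0 0 / 0 0 0 5 0 0 / 0 0 0 0 0 0
t=4: a0@(3,3) a1@(0,0) a2@(0,4) a3@(0,0) a4@(0,4) a5@(0,0) a6@(0,4) a7@(3,3) | pheromone: 8 0 0 0 13 0 / 0 0 0 0 0 0 / 0 0 0 0 0 0 / 0 0 0 6 0 0 / 0 0 0 0 0 0
t=5: a0@(3,3) a1@(0,0) a2@(0,4) a3@(0,0) a4@(0,4) a5@(0,0) a6@(0,4) a7@(3,3) | pheromone: 10 0 0 0 15 0 / 0 0 0 0 0 0 / 0 0 0 0 0 0 / 0 0 0 7 0 0 / 0 0 0 0 0 0
t=6: a0@(3,3) a1@(0,0) a2@(0,4) a3@(0,0) a4@(0,4) a5@(0,0) a6@(0,4) a7@(3,3) | pheromone: 12 0 0 0 17 0 / 0 0 0 0 0 0 / 0 0 0 0 0 0 / 0 0 0 8 0 0 / 0 0 0 0 0 0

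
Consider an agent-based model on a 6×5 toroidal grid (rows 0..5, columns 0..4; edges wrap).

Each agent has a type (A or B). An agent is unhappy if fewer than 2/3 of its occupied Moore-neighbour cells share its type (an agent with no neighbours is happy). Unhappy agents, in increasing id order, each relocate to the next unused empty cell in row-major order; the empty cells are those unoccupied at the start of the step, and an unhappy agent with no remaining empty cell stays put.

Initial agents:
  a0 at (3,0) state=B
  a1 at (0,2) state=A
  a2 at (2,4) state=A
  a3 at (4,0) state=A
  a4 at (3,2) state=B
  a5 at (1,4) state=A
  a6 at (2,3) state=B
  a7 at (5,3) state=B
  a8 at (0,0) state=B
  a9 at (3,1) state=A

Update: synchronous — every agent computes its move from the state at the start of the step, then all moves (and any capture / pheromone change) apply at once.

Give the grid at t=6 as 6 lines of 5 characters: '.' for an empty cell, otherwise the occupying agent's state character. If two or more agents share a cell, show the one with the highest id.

t=1: a0@(0,1):B a1@(0,3):A a2@(0,4):A a3@(1,0):A a4@(1,1):B a5@(1,2):A a6@(1,3):B a7@(2,0):B a8@(2,1):B a9@(2,2):A
t=2: a0@(0,0):B a1@(0,3):A a2@(0,4):A a3@(0,2):A a4@(1,4):B a5@(2,3):A a6@(2,4):B a7@(2,0):B a8@(3,0):B a9@(3,1):A
t=3: a0@(0,1):B a1@(0,3):A a2@(1,0):A a3@(0,2):A a4@(1,1):B a5@(1,2):A a6@(2,4):B a7@(2,0):B a8@(3,0):B a9@(1,3):A
t=4: a0@(0,0):B a1@(0,3):A a2@(0,4):A a3@(1,4):A a4@(2,1):B a5@(2,2):A a6@(2,3):B a7@(2,0):B a8@(3,0):B a9@(1,3):A
t=5: a0@(0,1):B a1@(0,3):A a2@(0,4):A a3@(0,2):A a4@(2,1):B a5@(1,0):A a6@(1,1):B a7@(2,0):B a8@(3,0):B a9@(1,3):A
t=6: a0@(0,0):B a1@(0,3):A a2@(0,4):A a3@(1,2):A a4@(2,1):B a5@(1,4):A a6@(2,2):B a7@(2,0):B a8@(3,0):B a9@(1,3):A

B..AA
..AAA
BBB..
B....
.....
.....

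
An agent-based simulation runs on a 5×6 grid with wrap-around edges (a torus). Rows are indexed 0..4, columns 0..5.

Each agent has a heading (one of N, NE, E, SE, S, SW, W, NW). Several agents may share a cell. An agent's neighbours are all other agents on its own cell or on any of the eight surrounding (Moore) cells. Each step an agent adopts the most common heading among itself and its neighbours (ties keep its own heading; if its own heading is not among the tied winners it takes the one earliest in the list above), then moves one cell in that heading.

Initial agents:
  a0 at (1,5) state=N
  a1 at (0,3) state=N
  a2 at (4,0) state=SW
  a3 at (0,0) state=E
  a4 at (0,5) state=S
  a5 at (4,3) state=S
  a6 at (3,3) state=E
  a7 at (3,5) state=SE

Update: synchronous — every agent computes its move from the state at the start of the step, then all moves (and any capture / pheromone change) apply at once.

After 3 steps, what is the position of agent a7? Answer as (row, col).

t=1: a0@(0,5):N a1@(4,3):N a2@(0,5):SW a3@(0,1):E a4@(1,5):S a5@(0,3):S a6@(3,4):E a7@(4,0):SE
t=2: a0@(4,5):N a1@(3,3):N a2@(1,4):SW a3@(0,2):E a4@(2,5):S a5@(1,3):S a6@(3,5):E a7@(0,1):SE
t=3: a0@(3,5):N a1@(2,3):N a2@(2,4):S a3@(0,3):E a4@(3,5):S a5@(2,3):S a6@(3,0):E a7@(1,2):SE

(1, 2)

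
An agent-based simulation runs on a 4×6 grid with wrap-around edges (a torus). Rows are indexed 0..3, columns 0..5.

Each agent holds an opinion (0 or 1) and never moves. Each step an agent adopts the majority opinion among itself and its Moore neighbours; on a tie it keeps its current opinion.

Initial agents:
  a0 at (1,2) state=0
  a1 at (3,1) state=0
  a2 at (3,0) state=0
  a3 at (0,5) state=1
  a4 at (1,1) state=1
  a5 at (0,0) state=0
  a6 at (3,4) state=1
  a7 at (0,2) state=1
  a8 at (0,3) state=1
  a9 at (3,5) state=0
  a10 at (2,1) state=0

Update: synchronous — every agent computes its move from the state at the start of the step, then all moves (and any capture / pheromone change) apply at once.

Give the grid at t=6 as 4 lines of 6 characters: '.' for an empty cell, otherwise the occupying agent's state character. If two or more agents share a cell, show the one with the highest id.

0.11.0
.01...
.0....
00..10

t=1: a0@(1,2):1 a1@(3,1):0 a2@(3,0):0 a3@(0,5):0 a4@(1,1):0 a5@(0,0):0 a6@(3,4):1 a7@(0,2):1 a8@(0,3):1 a9@(3,5):0 a10@(2,1):0
t=2: (unchanged — steady state)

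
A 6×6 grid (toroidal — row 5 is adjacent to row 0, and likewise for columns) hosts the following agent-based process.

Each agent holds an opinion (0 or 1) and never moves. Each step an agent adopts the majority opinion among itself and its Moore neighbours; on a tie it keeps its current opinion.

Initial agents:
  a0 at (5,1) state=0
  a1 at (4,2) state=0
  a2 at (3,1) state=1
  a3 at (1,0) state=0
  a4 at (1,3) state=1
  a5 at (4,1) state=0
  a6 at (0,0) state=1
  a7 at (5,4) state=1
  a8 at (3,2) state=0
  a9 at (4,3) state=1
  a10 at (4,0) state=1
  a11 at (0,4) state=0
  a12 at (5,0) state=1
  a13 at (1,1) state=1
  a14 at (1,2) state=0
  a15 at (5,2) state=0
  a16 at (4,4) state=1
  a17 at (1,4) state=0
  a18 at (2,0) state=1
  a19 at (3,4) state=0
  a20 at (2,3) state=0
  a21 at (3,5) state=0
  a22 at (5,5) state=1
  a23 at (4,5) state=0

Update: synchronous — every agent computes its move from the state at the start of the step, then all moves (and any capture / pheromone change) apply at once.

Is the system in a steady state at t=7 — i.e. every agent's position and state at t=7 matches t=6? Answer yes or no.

t=1: a0@(5,1):0 a1@(4,2):0 a2@(3,1):1 a3@(1,0):1 a4@(1,3):0 a5@(4,1):0 a6@(0,0):1 a7@(5,4):1 a8@(3,2):0 a9@(4,3):0 a10@(4,0):1 a11@(0,4):1 a12@(5,0):1 a13@(1,1):1 a14@(1,2):0 a15@(5,2):0 a16@(4,4):1 a17@(1,4):0 a18@(2,0):1 a19@(3,4):0 a20@(2,3):0 a21@(3,5):0 a22@(5,5):1 a23@(4,5):1
t=2: a0@(5,1):0 a1@(4,2):0 a2@(3,1):1 a3@(1,0):1 a4@(1,3):0 a5@(4,1):0 a6@(0,0):1 a7@(5,4):1 a8@(3,2):0 a9@(4,3):0 a10@(4,0):1 a11@(0,4):1 a12@(5,0):1 a13@(1,1):1 a14@(1,2):0 a15@(5,2):0 a16@(4,4):1 a17@(1,4):0 a18@(2,0):1 a19@(3,4):0 a20@(2,3):0 a21@(3,5):1 a22@(5,5):1 a23@(4,5):1
t=3: (unchanged — steady state)

yes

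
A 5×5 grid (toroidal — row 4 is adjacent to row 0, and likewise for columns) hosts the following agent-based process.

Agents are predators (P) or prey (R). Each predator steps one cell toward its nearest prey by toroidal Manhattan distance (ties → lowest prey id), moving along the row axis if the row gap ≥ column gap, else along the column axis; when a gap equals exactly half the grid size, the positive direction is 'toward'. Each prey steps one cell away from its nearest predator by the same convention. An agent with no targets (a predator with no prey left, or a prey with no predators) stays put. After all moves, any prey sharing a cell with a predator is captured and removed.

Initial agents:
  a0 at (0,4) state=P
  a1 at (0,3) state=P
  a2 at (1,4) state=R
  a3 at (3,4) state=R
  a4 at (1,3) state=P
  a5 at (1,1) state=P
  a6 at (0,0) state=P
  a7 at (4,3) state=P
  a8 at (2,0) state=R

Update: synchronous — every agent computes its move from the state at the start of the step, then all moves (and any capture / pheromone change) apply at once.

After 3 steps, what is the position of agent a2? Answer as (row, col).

(4, 4)

t=1: a0@(1,4):P a1@(1,3):P a2@(2,4):R a3@(2,4):R a4@(1,4):P a5@(1,0):P a6@(1,0):P a7@(3,3):P a8@(3,0):R
t=2: a0@(2,4):P a1@(2,3):P a2@(3,4):R a3@(3,4):R a4@(2,4):P a5@(2,0):P a6@(2,0):P a7@(2,3):P a8@(4,0):R
t=3: a0@(3,4):P a1@(3,3):P a2@(4,4):R a3@(4,4):R a4@(3,4):P a5@(3,0):P a6@(3,0):P a7@(3,3):P a8@(0,0):R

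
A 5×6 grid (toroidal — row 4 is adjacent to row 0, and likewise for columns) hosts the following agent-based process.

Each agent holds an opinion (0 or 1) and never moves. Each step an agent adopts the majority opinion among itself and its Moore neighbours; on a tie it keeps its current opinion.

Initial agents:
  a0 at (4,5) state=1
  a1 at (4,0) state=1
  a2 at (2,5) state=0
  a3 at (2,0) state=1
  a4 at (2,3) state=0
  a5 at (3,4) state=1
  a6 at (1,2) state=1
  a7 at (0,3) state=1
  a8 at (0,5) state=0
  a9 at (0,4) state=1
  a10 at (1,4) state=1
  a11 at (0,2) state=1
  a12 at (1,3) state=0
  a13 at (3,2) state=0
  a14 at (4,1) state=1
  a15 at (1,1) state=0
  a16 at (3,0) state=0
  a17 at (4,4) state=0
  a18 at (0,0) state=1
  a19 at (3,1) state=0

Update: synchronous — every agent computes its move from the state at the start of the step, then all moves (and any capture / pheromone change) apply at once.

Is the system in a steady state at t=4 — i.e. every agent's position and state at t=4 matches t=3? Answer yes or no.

no

t=1: a0@(4,5):1 a1@(4,0):1 a2@(2,5):1 a3@(2,0):0 a4@(2,3):0 a5@(3,4):0 a6@(1,2):1 a7@(0,3):1 a8@(0,5):1 a9@(0,4):1 a10@(1,4):0 a11@(0,2):1 a12@(1,3):1 a13@(3,2):0 a14@(4,1):1 a15@(1,1):1 a16@(3,0):1 a17@(4,4):1 a18@(0,0):1 a19@(3,1):0
t=2: a0@(4,5):1 a1@(4,0):1 a2@(2,5):0 a3@(2,0):1 a4@(2,3):0 a5@(3,4):1 a6@(1,2):1 a7@(0,3):1 a8@(0,5):1 a9@(0,4):1 a10@(1,4):1 a11@(0,2):1 a12@(1,3):1 a13@(3,2):0 a14@(4,1):1 a15@(1,1):1 a16@(3,0):1 a17@(4,4):1 a18@(0,0):1 a19@(3,1):0
t=3: a0@(4,5):1 a1@(4,0):1 a2@(2,5):1 a3@(2,0):1 a4@(2,3):1 a5@(3,4):1 a6@(1,2):1 a7@(0,3):1 a8@(0,5):1 a9@(0,4):1 a10@(1,4):1 a11@(0,2):1 a12@(1,3):1 a13@(3,2):0 a14@(4,1):1 a15@(1,1):1 a16@(3,0):1 a17@(4,4):1 a18@(0,0):1 a19@(3,1):1
t=4: a0@(4,5):1 a1@(4,0):1 a2@(2,5):1 a3@(2,0):1 a4@(2,3):1 a5@(3,4):1 a6@(1,2):1 a7@(0,3):1 a8@(0,5):1 a9@(0,4):1 a10@(1,4):1 a11@(0,2):1 a12@(1,3):1 a13@(3,2):1 a14@(4,1):1 a15@(1,1):1 a16@(3,0):1 a17@(4,4):1 a18@(0,0):1 a19@(3,1):1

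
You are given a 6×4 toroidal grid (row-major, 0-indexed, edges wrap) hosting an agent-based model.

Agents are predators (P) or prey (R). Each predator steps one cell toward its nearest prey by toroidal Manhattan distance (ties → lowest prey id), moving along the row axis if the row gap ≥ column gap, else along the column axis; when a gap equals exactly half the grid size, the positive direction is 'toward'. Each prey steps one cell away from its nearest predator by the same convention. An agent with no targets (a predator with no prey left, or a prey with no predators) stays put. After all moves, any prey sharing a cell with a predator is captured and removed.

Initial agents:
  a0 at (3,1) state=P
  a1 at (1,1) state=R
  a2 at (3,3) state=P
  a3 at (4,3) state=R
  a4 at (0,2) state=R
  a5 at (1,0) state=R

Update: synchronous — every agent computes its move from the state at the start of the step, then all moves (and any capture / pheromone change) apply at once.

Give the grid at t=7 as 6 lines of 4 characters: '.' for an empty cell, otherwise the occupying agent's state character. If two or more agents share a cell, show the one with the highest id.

.R..
.RR.
.P..
....
...P
...R

t=1: a0@(2,1):P a1@(0,1):R a2@(4,3):P a3@(5,3):R a4@(5,2):R a5@(0,0):R
t=2: a0@(1,1):P a1@(5,1):R a2@(5,3):P a3@(0,3):R a4@(0,2):R a5@(5,0):R
t=3: a0@(0,1):P a1@(4,1):R a2@(0,3):P a3@(1,3):R a4@(5,2):R a5@(5,1):R
t=4: a0@(5,1):P a1@(3,1):R a2@(1,3):P a3@(2,3):R a4@(4,2):R a5@(4,1):R
t=5: a0@(4,1):P a1@(2,1):R a2@(2,3):P a3@(3,3):R a4@(3,2):R a5@(3,1):R
t=6: a0@(3,1):P a1@(1,1):R a2@(3,3):P a3@(4,3):R a4@(2,2):R a5@(2,1):R
t=7: a0@(2,1):P a1@(0,1):R a2@(4,3):P a3@(5,3):R a4@(1,2):R a5@(1,1):R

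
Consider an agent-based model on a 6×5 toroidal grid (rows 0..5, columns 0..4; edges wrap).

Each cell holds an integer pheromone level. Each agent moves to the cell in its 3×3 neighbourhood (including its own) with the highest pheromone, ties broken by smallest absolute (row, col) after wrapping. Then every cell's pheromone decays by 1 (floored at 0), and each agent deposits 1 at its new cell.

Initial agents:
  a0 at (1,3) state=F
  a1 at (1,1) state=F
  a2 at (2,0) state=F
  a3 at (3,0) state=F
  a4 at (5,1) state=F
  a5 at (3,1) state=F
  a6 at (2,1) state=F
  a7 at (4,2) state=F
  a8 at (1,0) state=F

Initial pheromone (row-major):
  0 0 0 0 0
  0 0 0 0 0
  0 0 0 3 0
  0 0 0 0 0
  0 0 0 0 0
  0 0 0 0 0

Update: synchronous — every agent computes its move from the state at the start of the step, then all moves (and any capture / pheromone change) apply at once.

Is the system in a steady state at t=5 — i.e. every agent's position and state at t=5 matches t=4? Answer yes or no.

t=1: a0@(2,3) a1@(0,0) a2@(1,0) a3@(2,0) a4@(0,0) a5@(2,0) a6@(1,0) a7@(3,1) a8@(0,0) | pheromone: 3 0 0 0 0 / 2 0 0 0 0 / 2 0 0 3 0 / 0 1 0 0 0 / 0 0 0 0 0 / 0 0 0 0 0
t=2: a0@(2,3) a1@(0,0) a2@(0,0) a3@(1,0) a4@(0,0) a5@(1,0) a6@(0,0) a7@(2,0) a8@(0,0) | pheromone: 7 0 0 0 0 / 3 0 0 0 0 / 2 0 0 3 0 / 0 0 0 0 0 / 0 0 0 0 0 / 0 0 0 0 0
t=3: a0@(2,3) a1@(0,0) a2@(0,0) a3@(0,0) a4@(0,0) a5@(0,0) a6@(0,0) a7@(1,0) a8@(0,0) | pheromone: 13 0 0 0 0 / 3 0 0 0 0 / 1 0 0 3 0 / 0 0 0 0 0 / 0 0 0 0 0 / 0 0 0 0 0
t=4: a0@(2,3) a1@(0,0) a2@(0,0) a3@(0,0) a4@(0,0) a5@(0,0) a6@(0,0) a7@(0,0) a8@(0,0) | pheromone: 20 0 0 0 0 / 2 0 0 0 0 / 0 0 0 3 0 / 0 0 0 0 0 / 0 0 0 0 0 / 0 0 0 0 0
t=5: a0@(2,3) a1@(0,0) a2@(0,0) a3@(0,0) a4@(0,0) a5@(0,0) a6@(0,0) a7@(0,0) a8@(0,0) | pheromone: 27 0 0 0 0 / 1 0 0 0 0 / 0 0 0 3 0 / 0 0 0 0 0 / 0 0 0 0 0 / 0 0 0 0 0

yes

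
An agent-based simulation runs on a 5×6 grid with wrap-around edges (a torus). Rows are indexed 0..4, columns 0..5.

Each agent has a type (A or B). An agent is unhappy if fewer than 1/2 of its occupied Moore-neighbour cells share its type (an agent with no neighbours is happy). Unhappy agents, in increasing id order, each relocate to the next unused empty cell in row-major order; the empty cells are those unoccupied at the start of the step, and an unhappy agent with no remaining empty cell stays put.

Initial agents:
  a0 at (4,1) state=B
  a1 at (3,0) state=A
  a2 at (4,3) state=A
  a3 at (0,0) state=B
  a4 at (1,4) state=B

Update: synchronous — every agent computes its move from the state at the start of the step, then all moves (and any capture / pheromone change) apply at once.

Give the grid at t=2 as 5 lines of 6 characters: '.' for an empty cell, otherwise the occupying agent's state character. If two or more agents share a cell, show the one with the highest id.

B.A...
....B.
......
......
.B.A..

t=1: a0@(4,1):B a1@(0,1):A a2@(4,3):A a3@(0,0):B a4@(1,4):B
t=2: a0@(4,1):B a1@(0,2):A a2@(4,3):A a3@(0,0):B a4@(1,4):B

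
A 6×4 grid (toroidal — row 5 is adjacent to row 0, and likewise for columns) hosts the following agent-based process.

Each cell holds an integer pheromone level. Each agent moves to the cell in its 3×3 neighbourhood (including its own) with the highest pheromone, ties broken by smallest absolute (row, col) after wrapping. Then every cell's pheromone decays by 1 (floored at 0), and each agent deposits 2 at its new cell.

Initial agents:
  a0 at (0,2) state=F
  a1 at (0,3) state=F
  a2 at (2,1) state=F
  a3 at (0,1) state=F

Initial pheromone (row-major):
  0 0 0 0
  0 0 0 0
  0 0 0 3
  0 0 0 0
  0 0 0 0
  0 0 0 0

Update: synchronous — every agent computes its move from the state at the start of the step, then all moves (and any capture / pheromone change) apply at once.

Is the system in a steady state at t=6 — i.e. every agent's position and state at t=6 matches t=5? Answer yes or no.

yes

t=1: a0@(0,1) a1@(0,0) a2@(1,0) a3@(0,0) | pheromone: 4 2 0 0 / 2 0 0 0 / 0 0 0 2 / 0 0 0 0 / 0 0 0 0 / 0 0 0 0
t=2: a0@(0,0) a1@(0,0) a2@(0,0) a3@(0,0) | pheromone: 11 1 0 0 / 1 0 0 0 / 0 0 0 1 / 0 0 0 0 / 0 0 0 0 / 0 0 0 0
t=3: a0@(0,0) a1@(0,0) a2@(0,0) a3@(0,0) | pheromone: 18 0 0 0 / 0 0 0 0 / 0 0 0 0 / 0 0 0 0 / 0 0 0 0 / 0 0 0 0
t=4: a0@(0,0) a1@(0,0) a2@(0,0) a3@(0,0) | pheromone: 25 0 0 0 / 0 0 0 0 / 0 0 0 0 / 0 0 0 0 / 0 0 0 0 / 0 0 0 0
t=5: a0@(0,0) a1@(0,0) a2@(0,0) a3@(0,0) | pheromone: 32 0 0 0 / 0 0 0 0 / 0 0 0 0 / 0 0 0 0 / 0 0 0 0 / 0 0 0 0
t=6: a0@(0,0) a1@(0,0) a2@(0,0) a3@(0,0) | pheromone: 39 0 0 0 / 0 0 0 0 / 0 0 0 0 / 0 0 0 0 / 0 0 0 0 / 0 0 0 0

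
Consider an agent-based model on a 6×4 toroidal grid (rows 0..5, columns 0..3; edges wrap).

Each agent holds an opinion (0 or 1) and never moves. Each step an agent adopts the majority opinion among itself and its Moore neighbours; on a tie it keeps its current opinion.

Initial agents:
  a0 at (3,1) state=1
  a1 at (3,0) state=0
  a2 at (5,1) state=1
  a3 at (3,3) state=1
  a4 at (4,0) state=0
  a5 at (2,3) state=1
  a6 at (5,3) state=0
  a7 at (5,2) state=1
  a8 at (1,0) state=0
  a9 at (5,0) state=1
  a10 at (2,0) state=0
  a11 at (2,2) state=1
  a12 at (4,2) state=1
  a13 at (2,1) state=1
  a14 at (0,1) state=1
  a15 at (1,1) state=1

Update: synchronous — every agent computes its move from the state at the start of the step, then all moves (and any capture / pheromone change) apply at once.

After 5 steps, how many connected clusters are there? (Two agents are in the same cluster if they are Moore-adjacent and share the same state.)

t=1: a0@(3,1):1 a1@(3,0):1 a2@(5,1):1 a3@(3,3):1 a4@(4,0):1 a5@(2,3):1 a6@(5,3):1 a7@(5,2):1 a8@(1,0):1 a9@(5,0):1 a10@(2,0):1 a11@(2,2):1 a12@(4,2):1 a13@(2,1):1 a14@(0,1):1 a15@(1,1):1
t=2: (unchanged — steady state)

1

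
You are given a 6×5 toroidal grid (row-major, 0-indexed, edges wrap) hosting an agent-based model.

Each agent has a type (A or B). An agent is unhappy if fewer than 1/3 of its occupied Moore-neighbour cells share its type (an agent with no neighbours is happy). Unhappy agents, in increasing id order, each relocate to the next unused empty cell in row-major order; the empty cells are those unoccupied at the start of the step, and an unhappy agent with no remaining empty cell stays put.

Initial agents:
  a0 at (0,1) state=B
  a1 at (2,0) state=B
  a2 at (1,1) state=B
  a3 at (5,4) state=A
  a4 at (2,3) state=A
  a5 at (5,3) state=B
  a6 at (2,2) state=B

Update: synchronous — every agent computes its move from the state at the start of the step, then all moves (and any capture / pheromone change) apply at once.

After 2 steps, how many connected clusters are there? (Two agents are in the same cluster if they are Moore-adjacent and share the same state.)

t=1: a0@(0,1):B a1@(2,0):B a2@(1,1):B a3@(0,0):A a4@(0,2):A a5@(0,3):B a6@(2,2):B
t=2: a0@(0,1):B a1@(2,0):B a2@(1,1):B a3@(0,4):A a4@(1,0):A a5@(1,2):B a6@(2,2):B

2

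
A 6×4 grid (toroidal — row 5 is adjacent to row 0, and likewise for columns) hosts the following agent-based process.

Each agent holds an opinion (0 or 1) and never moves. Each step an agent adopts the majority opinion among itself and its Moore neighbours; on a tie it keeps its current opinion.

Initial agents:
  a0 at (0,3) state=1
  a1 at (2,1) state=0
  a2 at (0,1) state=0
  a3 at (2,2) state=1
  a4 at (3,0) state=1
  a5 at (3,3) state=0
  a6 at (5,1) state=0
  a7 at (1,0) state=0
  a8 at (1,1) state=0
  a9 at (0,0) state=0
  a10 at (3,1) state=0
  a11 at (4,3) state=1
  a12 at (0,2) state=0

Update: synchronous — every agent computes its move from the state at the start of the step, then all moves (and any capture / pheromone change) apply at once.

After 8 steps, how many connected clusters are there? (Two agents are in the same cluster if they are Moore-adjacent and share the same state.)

t=1: a0@(0,3):0 a1@(2,1):0 a2@(0,1):0 a3@(2,2):0 a4@(3,0):0 a5@(3,3):1 a6@(5,1):0 a7@(1,0):0 a8@(1,1):0 a9@(0,0):0 a10@(3,1):0 a11@(4,3):1 a12@(0,2):0
t=2: (unchanged — steady state)

2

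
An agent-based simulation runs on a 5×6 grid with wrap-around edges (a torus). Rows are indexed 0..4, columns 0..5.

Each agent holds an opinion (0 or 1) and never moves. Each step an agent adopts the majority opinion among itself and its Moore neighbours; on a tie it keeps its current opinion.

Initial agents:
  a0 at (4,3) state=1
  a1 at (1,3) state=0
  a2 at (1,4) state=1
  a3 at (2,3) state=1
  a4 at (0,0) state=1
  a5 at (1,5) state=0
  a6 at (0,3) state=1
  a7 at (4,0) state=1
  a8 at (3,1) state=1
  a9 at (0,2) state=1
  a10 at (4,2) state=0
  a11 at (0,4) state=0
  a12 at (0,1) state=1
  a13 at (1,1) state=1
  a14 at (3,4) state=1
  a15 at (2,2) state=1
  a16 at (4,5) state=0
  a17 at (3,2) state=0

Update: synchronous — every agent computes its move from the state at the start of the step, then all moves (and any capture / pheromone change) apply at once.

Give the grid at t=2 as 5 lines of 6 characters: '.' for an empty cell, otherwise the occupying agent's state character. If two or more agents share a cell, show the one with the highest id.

t=1: a0@(4,3):1 a1@(1,3):1 a2@(1,4):1 a3@(2,3):1 a4@(0,0):1 a5@(1,5):0 a6@(0,3):1 a7@(4,0):1 a8@(3,1):1 a9@(0,2):1 a10@(4,2):1 a11@(0,4):0 a12@(0,1):1 a13@(1,1):1 a14@(3,4):1 a15@(2,2):1 a16@(4,5):1 a17@(3,2):1
t=2: a0@(4,3):1 a1@(1,3):1 a2@(1,4):1 a3@(2,3):1 a4@(0,0):1 a5@(1,5):0 a6@(0,3):1 a7@(4,0):1 a8@(3,1):1 a9@(0,2):1 a10@(4,2):1 a11@(0,4):1 a12@(0,1):1 a13@(1,1):1 a14@(3,4):1 a15@(2,2):1 a16@(4,5):1 a17@(3,2):1

11111.
.1.110
..11..
.11.1.
1.11.1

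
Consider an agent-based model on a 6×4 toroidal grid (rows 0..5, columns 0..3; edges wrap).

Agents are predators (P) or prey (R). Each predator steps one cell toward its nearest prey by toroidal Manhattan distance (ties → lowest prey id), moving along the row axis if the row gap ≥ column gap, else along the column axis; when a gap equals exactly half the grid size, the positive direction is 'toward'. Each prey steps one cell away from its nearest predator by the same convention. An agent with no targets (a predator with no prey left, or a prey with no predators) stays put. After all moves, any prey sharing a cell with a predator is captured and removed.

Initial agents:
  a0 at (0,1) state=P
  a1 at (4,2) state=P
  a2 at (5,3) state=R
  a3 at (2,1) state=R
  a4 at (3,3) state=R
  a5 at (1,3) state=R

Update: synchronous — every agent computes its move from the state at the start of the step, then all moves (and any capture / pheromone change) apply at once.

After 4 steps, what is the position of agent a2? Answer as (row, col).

t=1: a0@(1,1):P a1@(5,2):P a2@(0,3):R a3@(3,1):R a4@(2,3):R a5@(1,2):R
t=2: a0@(1,2):P a1@(0,2):P a2@(1,3):R a3@(4,1):R a4@(2,2):R a5@(1,3):R
t=3: a0@(1,3):P a1@(1,2):P a2@(1,0):R a3@(3,1):R a4@(3,2):R a5@(1,0):R
t=4: a0@(1,0):P a1@(1,3):P a2@(1,1):R a3@(4,1):R a4@(4,2):R a5@(1,1):R

(1, 1)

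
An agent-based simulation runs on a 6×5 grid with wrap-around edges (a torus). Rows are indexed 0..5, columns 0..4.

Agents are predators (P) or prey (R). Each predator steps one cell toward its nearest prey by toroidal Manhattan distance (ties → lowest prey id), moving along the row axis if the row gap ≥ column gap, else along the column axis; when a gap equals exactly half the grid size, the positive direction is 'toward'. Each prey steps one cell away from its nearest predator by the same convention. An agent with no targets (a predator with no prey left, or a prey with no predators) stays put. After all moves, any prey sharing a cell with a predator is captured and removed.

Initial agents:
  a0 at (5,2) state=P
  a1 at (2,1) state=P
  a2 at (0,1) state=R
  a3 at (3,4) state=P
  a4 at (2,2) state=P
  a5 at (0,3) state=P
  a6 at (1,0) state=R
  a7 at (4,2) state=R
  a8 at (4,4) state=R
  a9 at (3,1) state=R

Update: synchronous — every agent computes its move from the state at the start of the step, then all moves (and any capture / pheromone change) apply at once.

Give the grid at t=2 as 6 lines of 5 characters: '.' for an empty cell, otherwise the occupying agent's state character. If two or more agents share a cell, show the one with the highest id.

t=1: a0@(4,2):P a1@(3,1):P a2@(1,1):R a3@(4,4):P a4@(3,2):P a5@(0,2):P a6@(0,0):R a8@(5,4):R a9@(4,1):R
t=2: a0@(4,1):P a1@(4,1):P a2@(0,1):R a3@(5,4):P a4@(4,2):P a5@(1,2):P a6@(0,4):R a8@(0,4):R a9@(4,0):R

.R..R
..P..
.....
.....
RPP..
....P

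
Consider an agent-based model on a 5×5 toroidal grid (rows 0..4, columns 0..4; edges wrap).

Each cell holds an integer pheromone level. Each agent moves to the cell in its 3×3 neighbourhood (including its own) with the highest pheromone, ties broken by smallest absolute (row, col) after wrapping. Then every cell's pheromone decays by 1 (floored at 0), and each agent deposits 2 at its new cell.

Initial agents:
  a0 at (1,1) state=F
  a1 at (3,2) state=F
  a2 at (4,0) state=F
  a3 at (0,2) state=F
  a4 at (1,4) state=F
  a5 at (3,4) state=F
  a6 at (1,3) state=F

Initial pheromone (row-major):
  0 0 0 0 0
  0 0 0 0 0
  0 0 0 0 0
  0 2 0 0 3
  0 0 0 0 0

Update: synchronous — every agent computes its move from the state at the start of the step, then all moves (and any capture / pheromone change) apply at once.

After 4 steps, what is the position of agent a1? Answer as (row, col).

t=1: a0@(0,0) a1@(3,1) a2@(3,4) a3@(0,1) a4@(0,0) a5@(3,4) a6@(0,2) | pheromone: 4 2 2 0 0 / 0 0 0 0 0 / 0 0 0 0 0 / 0 3 0 0 6 / 0 0 0 0 0
t=2: a0@(0,0) a1@(3,1) a2@(3,4) a3@(0,0) a4@(0,0) a5@(3,4) a6@(0,1) | pheromone: 9 3 1 0 0 / 0 0 0 0 0 / 0 0 0 0 0 / 0 4 0 0 9 / 0 0 0 0 0
t=3: a0@(0,0) a1@(3,1) a2@(3,4) a3@(0,0) a4@(0,0) a5@(3,4) a6@(0,0) | pheromone: 16 2 0 0 0 / 0 0 0 0 0 / 0 0 0 0 0 / 0 5 0 0 12 / 0 0 0 0 0
t=4: a0@(0,0) a1@(3,1) a2@(3,4) a3@(0,0) a4@(0,0) a5@(3,4) a6@(0,0) | pheromone: 23 1 0 0 0 / 0 0 0 0 0 / 0 0 0 0 0 / 0 6 0 0 15 / 0 0 0 0 0

(3, 1)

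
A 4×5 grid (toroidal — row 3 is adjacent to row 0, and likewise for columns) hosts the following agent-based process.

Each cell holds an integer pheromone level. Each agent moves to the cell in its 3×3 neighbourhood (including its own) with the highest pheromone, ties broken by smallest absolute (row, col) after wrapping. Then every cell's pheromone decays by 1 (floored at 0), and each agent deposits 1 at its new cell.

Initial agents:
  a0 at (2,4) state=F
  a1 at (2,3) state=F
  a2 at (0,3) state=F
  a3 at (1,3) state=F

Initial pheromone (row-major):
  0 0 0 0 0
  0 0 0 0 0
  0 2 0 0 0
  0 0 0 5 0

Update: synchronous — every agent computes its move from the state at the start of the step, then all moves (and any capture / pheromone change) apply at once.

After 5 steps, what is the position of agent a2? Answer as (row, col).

(3, 3)

t=1: a0@(3,3) a1@(3,3) a2@(3,3) a3@(0,2) | pheromone: 0 0 1 0 0 / 0 0 0 0 0 / 0 1 0 0 0 / 0 0 0 7 0
t=2: a0@(3,3) a1@(3,3) a2@(3,3) a3@(3,3) | pheromone: 0 0 0 0 0 / 0 0 0 0 0 / 0 0 0 0 0 / 0 0 0 10 0
t=3: a0@(3,3) a1@(3,3) a2@(3,3) a3@(3,3) | pheromone: 0 0 0 0 0 / 0 0 0 0 0 / 0 0 0 0 0 / 0 0 0 13 0
t=4: a0@(3,3) a1@(3,3) a2@(3,3) a3@(3,3) | pheromone: 0 0 0 0 0 / 0 0 0 0 0 / 0 0 0 0 0 / 0 0 0 16 0
t=5: a0@(3,3) a1@(3,3) a2@(3,3) a3@(3,3) | pheromone: 0 0 0 0 0 / 0 0 0 0 0 / 0 0 0 0 0 / 0 0 0 19 0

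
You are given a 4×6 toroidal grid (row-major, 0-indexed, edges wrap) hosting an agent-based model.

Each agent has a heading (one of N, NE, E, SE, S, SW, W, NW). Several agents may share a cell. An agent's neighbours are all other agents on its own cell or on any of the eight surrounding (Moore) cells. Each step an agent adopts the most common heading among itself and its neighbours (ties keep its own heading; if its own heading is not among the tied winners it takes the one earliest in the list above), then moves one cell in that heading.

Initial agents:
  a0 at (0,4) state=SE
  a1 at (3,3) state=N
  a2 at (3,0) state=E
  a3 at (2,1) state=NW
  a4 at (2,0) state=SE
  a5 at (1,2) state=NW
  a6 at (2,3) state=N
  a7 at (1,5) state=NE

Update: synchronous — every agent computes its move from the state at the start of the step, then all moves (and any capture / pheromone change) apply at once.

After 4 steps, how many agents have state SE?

t=1: a0@(1,5):SE a1@(2,3):N a2@(3,1):E a3@(1,0):NW a4@(3,1):SE a5@(0,1):NW a6@(1,3):N a7@(2,0):SE
t=2: a0@(2,0):SE a1@(1,3):N a2@(0,2):SE a3@(0,5):NW a4@(0,2):SE a5@(3,0):NW a6@(0,3):N a7@(3,1):SE
t=3: a0@(3,1):SE a1@(0,3):N a2@(1,3):SE a3@(3,4):NW a4@(1,3):SE a5@(2,5):NW a6@(3,3):N a7@(0,2):SE
t=4: a0@(0,2):SE a1@(1,4):SE a2@(2,4):SE a3@(2,3):NW a4@(2,4):SE a5@(1,4):NW a6@(2,3):N a7@(1,3):SE

5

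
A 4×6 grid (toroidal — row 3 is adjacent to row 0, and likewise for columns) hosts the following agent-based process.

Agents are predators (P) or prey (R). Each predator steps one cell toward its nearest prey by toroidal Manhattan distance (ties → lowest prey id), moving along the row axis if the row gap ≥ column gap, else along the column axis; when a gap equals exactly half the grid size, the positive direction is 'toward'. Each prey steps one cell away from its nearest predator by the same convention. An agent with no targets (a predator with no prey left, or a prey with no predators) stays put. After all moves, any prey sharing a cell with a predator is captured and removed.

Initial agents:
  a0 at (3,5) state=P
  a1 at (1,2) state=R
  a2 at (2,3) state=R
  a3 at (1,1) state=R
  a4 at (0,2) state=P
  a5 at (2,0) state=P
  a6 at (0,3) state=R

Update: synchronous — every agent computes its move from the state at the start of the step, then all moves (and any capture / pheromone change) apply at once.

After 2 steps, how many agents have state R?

t=1: a0@(3,4):P a1@(2,2):R a2@(2,2):R a3@(2,1):R a4@(1,2):P a5@(1,0):P a6@(0,4):R
t=2: a0@(0,4):P a1@(3,2):R a2@(3,2):R a3@(3,1):R a4@(2,2):P a5@(2,0):P a6@(1,4):R

4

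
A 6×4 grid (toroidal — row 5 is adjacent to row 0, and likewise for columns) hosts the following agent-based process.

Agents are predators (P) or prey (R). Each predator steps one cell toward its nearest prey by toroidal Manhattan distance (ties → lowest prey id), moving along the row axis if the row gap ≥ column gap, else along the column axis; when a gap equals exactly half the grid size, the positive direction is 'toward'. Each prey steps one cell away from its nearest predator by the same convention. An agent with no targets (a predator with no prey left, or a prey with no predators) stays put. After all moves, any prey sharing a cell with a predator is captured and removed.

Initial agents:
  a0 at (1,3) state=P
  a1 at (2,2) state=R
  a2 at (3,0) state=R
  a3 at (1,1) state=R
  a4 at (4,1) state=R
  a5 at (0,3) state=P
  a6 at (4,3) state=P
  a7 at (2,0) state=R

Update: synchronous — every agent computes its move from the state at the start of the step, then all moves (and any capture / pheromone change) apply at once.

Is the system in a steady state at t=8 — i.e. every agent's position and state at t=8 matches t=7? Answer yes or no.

t=1: a0@(2,3):P a1@(3,2):R a2@(2,0):R a3@(1,0):R a4@(4,0):R a5@(1,3):P a6@(3,3):P a7@(3,0):R
t=2: a0@(2,0):P a1@(3,1):R a2@(2,1):R a3@(1,1):R a4@(5,0):R a5@(1,0):P a6@(3,2):P a7@(3,1):R
t=3: a0@(2,1):P a1@(3,0):R a2@(2,2):R a3@(1,2):R a4@(4,0):R a5@(1,1):P a6@(3,1):P a7@(3,0):R
t=4: a0@(2,2):P a1@(3,3):R a2@(2,3):R a3@(1,3):R a4@(5,0):R a5@(1,2):P a6@(3,0):P a7@(3,3):R
t=5: a0@(2,3):P a1@(3,2):R a2@(2,0):R a3@(1,0):R a4@(0,0):R a5@(1,3):P a6@(3,3):P a7@(3,2):R
t=6: a0@(2,0):P a1@(3,1):R a2@(2,1):R a3@(1,1):R a4@(5,0):R a5@(1,0):P a6@(3,2):P a7@(3,1):R
t=7: a0@(2,1):P a1@(3,0):R a2@(2,2):R a3@(1,2):R a4@(4,0):R a5@(1,1):P a6@(3,1):P a7@(3,0):R
t=8: a0@(2,2):P a1@(3,3):R a2@(2,3):R a3@(1,3):R a4@(5,0):R a5@(1,2):P a6@(3,0):P a7@(3,3):R

no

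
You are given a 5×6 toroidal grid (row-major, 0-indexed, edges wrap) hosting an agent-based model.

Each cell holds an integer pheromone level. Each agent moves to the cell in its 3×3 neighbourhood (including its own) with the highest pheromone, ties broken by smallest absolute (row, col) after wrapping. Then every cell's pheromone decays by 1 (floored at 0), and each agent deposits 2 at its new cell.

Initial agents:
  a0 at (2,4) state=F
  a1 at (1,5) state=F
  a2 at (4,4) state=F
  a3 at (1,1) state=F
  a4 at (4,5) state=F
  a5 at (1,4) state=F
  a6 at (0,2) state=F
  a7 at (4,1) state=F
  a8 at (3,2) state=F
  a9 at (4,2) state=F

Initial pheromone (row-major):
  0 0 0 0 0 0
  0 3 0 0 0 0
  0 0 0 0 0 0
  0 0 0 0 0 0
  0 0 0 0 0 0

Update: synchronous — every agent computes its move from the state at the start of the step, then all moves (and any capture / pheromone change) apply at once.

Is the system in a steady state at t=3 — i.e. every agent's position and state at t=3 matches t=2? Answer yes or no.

no

t=1: a0@(1,3) a1@(0,0) a2@(0,3) a3@(1,1) a4@(0,0) a5@(0,3) a6@(1,1) a7@(0,0) a8@(2,1) a9@(0,1) | pheromone: 6 2 0 4 0 0 / 0 6 0 2 0 0 / 0 2 0 0 0 0 / 0 0 0 0 0 0 / 0 0 0 0 0 0
t=2: a0@(0,3) a1@(0,0) a2@(0,3) a3@(0,0) a4@(0,0) a5@(0,3) a6@(0,0) a7@(0,0) a8@(1,1) a9@(0,0) | pheromone: 17 1 0 9 0 0 / 0 7 0 1 0 0 / 0 1 0 0 0 0 / 0 0 0 0 0 0 / 0 0 0 0 0 0
t=3: a0@(0,3) a1@(0,0) a2@(0,3) a3@(0,0) a4@(0,0) a5@(0,3) a6@(0,0) a7@(0,0) a8@(0,0) a9@(0,0) | pheromone: 30 0 0 14 0 0 / 0 6 0 0 0 0 / 0 0 0 0 0 0 / 0 0 0 0 0 0 / 0 0 0 0 0 0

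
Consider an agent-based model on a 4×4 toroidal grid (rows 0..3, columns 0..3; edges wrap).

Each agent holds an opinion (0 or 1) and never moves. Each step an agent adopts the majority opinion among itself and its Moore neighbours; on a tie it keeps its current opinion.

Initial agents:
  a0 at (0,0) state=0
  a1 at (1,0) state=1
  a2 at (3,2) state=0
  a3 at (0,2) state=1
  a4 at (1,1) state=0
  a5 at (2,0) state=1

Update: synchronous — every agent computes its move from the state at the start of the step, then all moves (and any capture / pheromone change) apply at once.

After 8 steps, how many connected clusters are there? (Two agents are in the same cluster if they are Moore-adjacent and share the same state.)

t=1: a0@(0,0):0 a1@(1,0):1 a2@(3,2):0 a3@(0,2):0 a4@(1,1):1 a5@(2,0):1
t=2: a0@(0,0):1 a1@(1,0):1 a2@(3,2):0 a3@(0,2):0 a4@(1,1):1 a5@(2,0):1
t=3: (unchanged — steady state)

2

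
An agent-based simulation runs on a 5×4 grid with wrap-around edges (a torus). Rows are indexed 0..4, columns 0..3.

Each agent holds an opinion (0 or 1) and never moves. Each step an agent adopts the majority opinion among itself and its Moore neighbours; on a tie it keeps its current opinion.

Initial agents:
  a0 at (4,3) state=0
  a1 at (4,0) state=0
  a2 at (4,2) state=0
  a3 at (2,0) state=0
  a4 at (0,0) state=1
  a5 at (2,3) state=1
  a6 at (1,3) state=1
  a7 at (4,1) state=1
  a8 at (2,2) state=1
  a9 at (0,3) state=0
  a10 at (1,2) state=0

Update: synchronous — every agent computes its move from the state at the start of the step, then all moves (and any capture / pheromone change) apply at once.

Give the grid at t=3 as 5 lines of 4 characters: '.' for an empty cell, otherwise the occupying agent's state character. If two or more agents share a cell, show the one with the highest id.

t=1: a0@(4,3):0 a1@(4,0):0 a2@(4,2):0 a3@(2,0):1 a4@(0,0):1 a5@(2,3):1 a6@(1,3):1 a7@(4,1):1 a8@(2,2):1 a9@(0,3):0 a10@(1,2):1
t=2: (unchanged — steady state)

1..0
..11
1.11
....
0100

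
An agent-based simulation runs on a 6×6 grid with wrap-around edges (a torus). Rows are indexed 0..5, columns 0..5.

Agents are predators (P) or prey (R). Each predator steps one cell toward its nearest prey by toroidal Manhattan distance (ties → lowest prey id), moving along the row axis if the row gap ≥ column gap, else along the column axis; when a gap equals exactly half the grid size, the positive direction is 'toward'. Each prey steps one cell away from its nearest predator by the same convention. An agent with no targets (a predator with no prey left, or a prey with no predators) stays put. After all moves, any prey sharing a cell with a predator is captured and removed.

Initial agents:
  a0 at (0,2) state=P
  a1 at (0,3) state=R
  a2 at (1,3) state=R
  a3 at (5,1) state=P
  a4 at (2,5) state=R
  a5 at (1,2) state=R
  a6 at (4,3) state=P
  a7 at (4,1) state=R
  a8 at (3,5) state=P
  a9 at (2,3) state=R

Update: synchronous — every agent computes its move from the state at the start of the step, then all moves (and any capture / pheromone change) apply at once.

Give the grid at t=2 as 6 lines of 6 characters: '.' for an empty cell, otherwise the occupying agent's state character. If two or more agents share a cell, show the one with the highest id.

t=1: a0@(0,3):P a1@(0,4):R a2@(2,3):R a3@(4,1):P a4@(1,5):R a5@(2,2):R a6@(5,3):P a7@(3,1):R a8@(2,5):P a9@(1,3):R
t=2: a0@(0,4):P a1@(0,5):R a2@(3,3):R a3@(3,1):P a4@(0,5):R a5@(3,2):R a6@(0,3):P a7@(2,1):R a8@(1,5):P a9@(2,3):R

...PPR
.....P
.R.R..
.PRR..
......
......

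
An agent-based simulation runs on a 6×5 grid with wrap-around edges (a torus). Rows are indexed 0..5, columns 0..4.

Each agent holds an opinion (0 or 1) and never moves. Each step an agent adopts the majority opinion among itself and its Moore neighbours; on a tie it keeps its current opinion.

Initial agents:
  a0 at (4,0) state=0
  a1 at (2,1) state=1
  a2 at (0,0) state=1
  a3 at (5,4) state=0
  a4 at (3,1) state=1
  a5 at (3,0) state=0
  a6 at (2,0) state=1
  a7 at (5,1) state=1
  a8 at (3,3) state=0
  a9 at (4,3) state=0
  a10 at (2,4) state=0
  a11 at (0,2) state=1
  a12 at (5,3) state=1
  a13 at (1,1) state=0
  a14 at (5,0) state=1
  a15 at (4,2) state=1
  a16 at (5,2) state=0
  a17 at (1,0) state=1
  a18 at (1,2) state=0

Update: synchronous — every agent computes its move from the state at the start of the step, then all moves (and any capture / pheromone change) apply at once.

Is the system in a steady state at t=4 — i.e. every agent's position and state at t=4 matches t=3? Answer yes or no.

t=1: a0@(4,0):0 a1@(2,1):1 a2@(0,0):1 a3@(5,4):0 a4@(3,1):1 a5@(3,0):0 a6@(2,0):1 a7@(5,1):1 a8@(3,3):0 a9@(4,3):0 a10@(2,4):0 a11@(0,2):1 a12@(5,3):1 a13@(1,1):1 a14@(5,0):1 a15@(4,2):1 a16@(5,2):1 a17@(1,0):1 a18@(1,2):0
t=2: a0@(4,0):0 a1@(2,1):1 a2@(0,0):1 a3@(5,4):0 a4@(3,1):1 a5@(3,0):0 a6@(2,0):1 a7@(5,1):1 a8@(3,3):0 a9@(4,3):0 a10@(2,4):0 a11@(0,2):1 a12@(5,3):1 a13@(1,1):1 a14@(5,0):1 a15@(4,2):1 a16@(5,2):1 a17@(1,0):1 a18@(1,2):1
t=3: (unchanged — steady state)

yes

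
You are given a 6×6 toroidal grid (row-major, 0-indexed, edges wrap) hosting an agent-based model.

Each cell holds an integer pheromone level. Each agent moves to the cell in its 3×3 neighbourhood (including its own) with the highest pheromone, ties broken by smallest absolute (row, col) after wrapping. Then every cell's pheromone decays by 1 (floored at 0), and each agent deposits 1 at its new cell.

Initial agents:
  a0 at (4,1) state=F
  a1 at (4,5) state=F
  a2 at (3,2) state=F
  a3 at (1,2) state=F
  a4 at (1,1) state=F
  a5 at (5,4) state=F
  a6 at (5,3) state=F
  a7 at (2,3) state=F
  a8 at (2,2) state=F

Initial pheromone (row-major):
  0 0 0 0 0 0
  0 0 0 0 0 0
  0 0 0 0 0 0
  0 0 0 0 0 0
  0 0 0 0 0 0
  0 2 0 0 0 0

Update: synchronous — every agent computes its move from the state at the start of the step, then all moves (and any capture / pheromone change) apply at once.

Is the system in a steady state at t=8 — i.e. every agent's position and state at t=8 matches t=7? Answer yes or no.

t=1: a0@(5,1) a1@(3,0) a2@(2,1) a3@(0,1) a4@(0,0) a5@(0,3) a6@(0,2) a7@(1,2) a8@(1,1) | pheromone: 1 1 1 1 0 0 / 0 1 1 0 0 0 / 0 1 0 0 0 0 / 1 0 0 0 0 0 / 0 0 0 0 0 0 / 0 2 0 0 0 0
t=2: a0@(5,1) a1@(2,1) a2@(1,1) a3@(5,1) a4@(5,1) a5@(0,2) a6@(5,1) a7@(0,1) a8@(0,0) | pheromone: 1 1 1 0 0 0 / 0 1 0 0 0 0 / 0 1 0 0 0 0 / 0 0 0 0 0 0 / 0 0 0 0 0 0 / 0 5 0 0 0 0
t=3: a0@(5,1) a1@(1,1) a2@(0,0) a3@(5,1) a4@(5,1) a5@(5,1) a6@(5,1) a7@(5,1) a8@(5,1) | pheromone: 1 0 0 0 0 0 / 0 1 0 0 0 0 / 0 0 0 0 0 0 / 0 0 0 0 0 0 / 0 0 0 0 0 0 / 0 11 0 0 0 0
t=4: a0@(5,1) a1@(0,0) a2@(5,1) a3@(5,1) a4@(5,1) a5@(5,1) a6@(5,1) a7@(5,1) a8@(5,1) | pheromone: 1 0 0 0 0 0 / 0 0 0 0 0 0 / 0 0 0 0 0 0 / 0 0 0 0 0 0 / 0 0 0 0 0 0 / 0 18 0 0 0 0
t=5: a0@(5,1) a1@(5,1) a2@(5,1) a3@(5,1) a4@(5,1) a5@(5,1) a6@(5,1) a7@(5,1) a8@(5,1) | pheromone: 0 0 0 0 0 0 / 0 0 0 0 0 0 / 0 0 0 0 0 0 / 0 0 0 0 0 0 / 0 0 0 0 0 0 / 0 26 0 0 0 0
t=6: a0@(5,1) a1@(5,1) a2@(5,1) a3@(5,1) a4@(5,1) a5@(5,1) a6@(5,1) a7@(5,1) a8@(5,1) | pheromone: 0 0 0 0 0 0 / 0 0 0 0 0 0 / 0 0 0 0 0 0 / 0 0 0 0 0 0 / 0 0 0 0 0 0 / 0 34 0 0 0 0
t=7: a0@(5,1) a1@(5,1) a2@(5,1) a3@(5,1) a4@(5,1) a5@(5,1) a6@(5,1) a7@(5,1) a8@(5,1) | pheromone: 0 0 0 0 0 0 / 0 0 0 0 0 0 / 0 0 0 0 0 0 / 0 0 0 0 0 0 / 0 0 0 0 0 0 / 0 42 0 0 0 0
t=8: a0@(5,1) a1@(5,1) a2@(5,1) a3@(5,1) a4@(5,1) a5@(5,1) a6@(5,1) a7@(5,1) a8@(5,1) | pheromone: 0 0 0 0 0 0 / 0 0 0 0 0 0 / 0 0 0 0 0 0 / 0 0 0 0 0 0 / 0 0 0 0 0 0 / 0 50 0 0 0 0

yes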